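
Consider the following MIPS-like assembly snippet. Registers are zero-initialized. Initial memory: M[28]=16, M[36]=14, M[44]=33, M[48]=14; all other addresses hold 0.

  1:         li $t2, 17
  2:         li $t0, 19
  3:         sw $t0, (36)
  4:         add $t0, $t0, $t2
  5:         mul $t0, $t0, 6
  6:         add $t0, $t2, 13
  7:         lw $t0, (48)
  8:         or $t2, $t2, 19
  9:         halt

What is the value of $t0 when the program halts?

after li $t2, 17: $t2=17
after li $t0, 19: $t0=19
sw $t0, (36) → M[36]=19
after add $t0, $t0, $t2: $t0=19+17=36
after mul $t0, $t0, 6: $t0=36*6=216
after add $t0, $t2, 13: $t0=17+13=30
after lw $t0, (48): $t0=M[48]=14
after or $t2, $t2, 19: $t2=17|19=19
halt.

14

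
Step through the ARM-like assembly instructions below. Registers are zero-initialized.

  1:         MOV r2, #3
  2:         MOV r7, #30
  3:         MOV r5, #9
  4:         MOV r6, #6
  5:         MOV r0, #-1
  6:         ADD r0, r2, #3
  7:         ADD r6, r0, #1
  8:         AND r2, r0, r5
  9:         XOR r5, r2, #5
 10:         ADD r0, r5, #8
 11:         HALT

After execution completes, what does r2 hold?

r2=3
r7=30
r5=9
r6=6
r0=-1
r0=3+3=6
r6=6+1=7
r2=6&9=0
r5=0^5=5
r0=5+8=13
halt.

0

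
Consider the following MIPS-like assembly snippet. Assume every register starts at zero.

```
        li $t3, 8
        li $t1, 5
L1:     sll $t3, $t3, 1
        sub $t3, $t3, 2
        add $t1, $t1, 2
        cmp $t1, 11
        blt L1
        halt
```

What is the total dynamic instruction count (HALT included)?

after li $t3, 8: $t3=8
after li $t1, 5: $t1=5
after sll $t3, $t3, 1: $t3=8<<1=16
after sub $t3, $t3, 2: $t3=16-2=14
after add $t1, $t1, 2: $t1=5+2=7
cmp $t1, 11  (cmp 7,11)
blt L1: taken
after sll $t3, $t3, 1: $t3=14<<1=28
after sub $t3, $t3, 2: $t3=28-2=26
after add $t1, $t1, 2: $t1=7+2=9
cmp $t1, 11  (cmp 9,11)
blt L1: taken
after sll $t3, $t3, 1: $t3=26<<1=52
after sub $t3, $t3, 2: $t3=52-2=50
after add $t1, $t1, 2: $t1=9+2=11
cmp $t1, 11  (cmp 11,11)
blt L1: not taken
halt.
Total executed instructions: 18.

18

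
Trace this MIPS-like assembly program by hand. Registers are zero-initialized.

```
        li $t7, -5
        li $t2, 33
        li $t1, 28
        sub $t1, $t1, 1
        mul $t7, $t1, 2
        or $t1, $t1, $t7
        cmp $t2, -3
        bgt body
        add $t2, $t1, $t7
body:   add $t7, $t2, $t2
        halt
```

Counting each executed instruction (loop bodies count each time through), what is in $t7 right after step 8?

li $t7, -5 → $t7=-5
li $t2, 33 → $t2=33
li $t1, 28 → $t1=28
sub $t1, $t1, 1 → $t1=28-1=27
mul $t7, $t1, 2 → $t7=27*2=54
or $t1, $t1, $t7 → $t1=27|54=63
cmp $t2, -3  (cmp 33,-3)
bgt body: taken
After step 8: $t7 = 54.

54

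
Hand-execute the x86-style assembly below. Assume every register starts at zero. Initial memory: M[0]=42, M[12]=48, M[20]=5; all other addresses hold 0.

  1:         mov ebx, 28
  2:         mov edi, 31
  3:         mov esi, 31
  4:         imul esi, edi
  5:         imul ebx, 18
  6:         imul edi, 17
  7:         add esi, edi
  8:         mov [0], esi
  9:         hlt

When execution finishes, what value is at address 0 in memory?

after mov ebx, 28: ebx=28
after mov edi, 31: edi=31
after mov esi, 31: esi=31
after imul esi, edi: esi=31*31=961
after imul ebx, 18: ebx=28*18=504
after imul edi, 17: edi=31*17=527
after add esi, edi: esi=961+527=1488
mov [0], esi → M[0]=1488
halt.

1488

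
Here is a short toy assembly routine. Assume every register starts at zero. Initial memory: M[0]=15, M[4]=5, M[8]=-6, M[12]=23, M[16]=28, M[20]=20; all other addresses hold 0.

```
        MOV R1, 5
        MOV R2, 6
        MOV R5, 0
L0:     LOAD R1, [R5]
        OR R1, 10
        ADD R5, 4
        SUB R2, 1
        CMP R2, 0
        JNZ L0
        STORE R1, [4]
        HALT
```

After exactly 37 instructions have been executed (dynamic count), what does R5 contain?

24

after MOV R1, 5: R1=5
after MOV R2, 6: R2=6
after MOV R5, 0: R5=0
after LOAD R1, [R5]: R1=M[0]=15
after OR R1, 10: R1=15|10=15
after ADD R5, 4: R5=0+4=4
after SUB R2, 1: R2=6-1=5
CMP R2, 0  (cmp 5,0)
JNZ L0: taken
after LOAD R1, [R5]: R1=M[4]=5
after OR R1, 10: R1=5|10=15
after ADD R5, 4: R5=4+4=8
after SUB R2, 1: R2=5-1=4
CMP R2, 0  (cmp 4,0)
JNZ L0: taken
after LOAD R1, [R5]: R1=M[8]=-6
after OR R1, 10: R1=(-6)|10=-6
after ADD R5, 4: R5=8+4=12
after SUB R2, 1: R2=4-1=3
CMP R2, 0  (cmp 3,0)
JNZ L0: taken
after LOAD R1, [R5]: R1=M[12]=23
after OR R1, 10: R1=23|10=31
after ADD R5, 4: R5=12+4=16
after SUB R2, 1: R2=3-1=2
CMP R2, 0  (cmp 2,0)
JNZ L0: taken
after LOAD R1, [R5]: R1=M[16]=28
after OR R1, 10: R1=28|10=30
after ADD R5, 4: R5=16+4=20
after SUB R2, 1: R2=2-1=1
CMP R2, 0  (cmp 1,0)
JNZ L0: taken
after LOAD R1, [R5]: R1=M[20]=20
after OR R1, 10: R1=20|10=30
after ADD R5, 4: R5=20+4=24
after SUB R2, 1: R2=1-1=0
After step 37: R5 = 24.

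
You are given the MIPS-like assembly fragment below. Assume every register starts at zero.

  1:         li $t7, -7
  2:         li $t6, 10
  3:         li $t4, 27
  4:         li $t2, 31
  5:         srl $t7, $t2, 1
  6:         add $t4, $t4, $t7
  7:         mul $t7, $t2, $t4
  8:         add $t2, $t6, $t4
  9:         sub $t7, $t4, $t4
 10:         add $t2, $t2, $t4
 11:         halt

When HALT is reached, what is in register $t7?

0

$t7=-7
$t6=10
$t4=27
$t2=31
$t7=31>>1=15
$t4=27+15=42
$t7=31*42=1302
$t2=10+42=52
$t7=42-42=0
$t2=52+42=94
halt.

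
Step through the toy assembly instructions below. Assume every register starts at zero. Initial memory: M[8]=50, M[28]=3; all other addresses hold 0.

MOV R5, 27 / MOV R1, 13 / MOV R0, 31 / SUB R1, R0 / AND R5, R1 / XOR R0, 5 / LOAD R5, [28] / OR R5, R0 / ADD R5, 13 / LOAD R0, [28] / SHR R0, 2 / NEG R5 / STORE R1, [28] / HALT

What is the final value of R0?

0

MOV R5, 27 → R5=27
MOV R1, 13 → R1=13
MOV R0, 31 → R0=31
SUB R1, R0 → R1=13-31=-18
AND R5, R1 → R5=27&(-18)=10
XOR R0, 5 → R0=31^5=26
LOAD R5, [28] → R5=M[28]=3
OR R5, R0 → R5=3|26=27
ADD R5, 13 → R5=27+13=40
LOAD R0, [28] → R0=M[28]=3
SHR R0, 2 → R0=3>>2=0
NEG R5 → R5=-(40)=-40
STORE R1, [28] → M[28]=-18
halt.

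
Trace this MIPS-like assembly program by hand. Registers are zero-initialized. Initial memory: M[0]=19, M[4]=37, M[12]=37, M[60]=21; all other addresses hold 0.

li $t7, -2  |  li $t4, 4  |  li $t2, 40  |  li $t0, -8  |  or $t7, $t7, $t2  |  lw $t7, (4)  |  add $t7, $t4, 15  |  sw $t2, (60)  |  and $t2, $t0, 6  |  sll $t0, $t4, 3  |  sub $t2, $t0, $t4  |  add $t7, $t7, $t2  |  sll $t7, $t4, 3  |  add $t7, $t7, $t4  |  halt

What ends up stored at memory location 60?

after li $t7, -2: $t7=-2
after li $t4, 4: $t4=4
after li $t2, 40: $t2=40
after li $t0, -8: $t0=-8
after or $t7, $t7, $t2: $t7=(-2)|40=-2
after lw $t7, (4): $t7=M[4]=37
after add $t7, $t4, 15: $t7=4+15=19
sw $t2, (60) → M[60]=40
after and $t2, $t0, 6: $t2=(-8)&6=0
after sll $t0, $t4, 3: $t0=4<<3=32
after sub $t2, $t0, $t4: $t2=32-4=28
after add $t7, $t7, $t2: $t7=19+28=47
after sll $t7, $t4, 3: $t7=4<<3=32
after add $t7, $t7, $t4: $t7=32+4=36
halt.

40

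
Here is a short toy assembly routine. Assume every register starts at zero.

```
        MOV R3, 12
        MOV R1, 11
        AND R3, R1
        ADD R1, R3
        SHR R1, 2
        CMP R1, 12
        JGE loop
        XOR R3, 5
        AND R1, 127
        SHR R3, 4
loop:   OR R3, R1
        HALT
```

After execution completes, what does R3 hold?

4

MOV R3, 12 → R3=12
MOV R1, 11 → R1=11
AND R3, R1 → R3=12&11=8
ADD R1, R3 → R1=11+8=19
SHR R1, 2 → R1=19>>2=4
CMP R1, 12  (cmp 4,12)
JGE loop: not taken
XOR R3, 5 → R3=8^5=13
AND R1, 127 → R1=4&127=4
SHR R3, 4 → R3=13>>4=0
OR R3, R1 → R3=0|4=4
halt.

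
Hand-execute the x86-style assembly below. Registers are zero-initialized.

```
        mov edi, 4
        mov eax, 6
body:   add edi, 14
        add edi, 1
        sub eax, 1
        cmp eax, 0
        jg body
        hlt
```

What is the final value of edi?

after mov edi, 4: edi=4
after mov eax, 6: eax=6
after add edi, 14: edi=4+14=18
after add edi, 1: edi=18+1=19
after sub eax, 1: eax=6-1=5
cmp eax, 0  (cmp 5,0)
jg body: taken
after add edi, 14: edi=19+14=33
after add edi, 1: edi=33+1=34
after sub eax, 1: eax=5-1=4
cmp eax, 0  (cmp 4,0)
jg body: taken
after add edi, 14: edi=34+14=48
after add edi, 1: edi=48+1=49
after sub eax, 1: eax=4-1=3
cmp eax, 0  (cmp 3,0)
jg body: taken
after add edi, 14: edi=49+14=63
after add edi, 1: edi=63+1=64
after sub eax, 1: eax=3-1=2
cmp eax, 0  (cmp 2,0)
jg body: taken
after add edi, 14: edi=64+14=78
after add edi, 1: edi=78+1=79
after sub eax, 1: eax=2-1=1
cmp eax, 0  (cmp 1,0)
jg body: taken
after add edi, 14: edi=79+14=93
after add edi, 1: edi=93+1=94
after sub eax, 1: eax=1-1=0
cmp eax, 0  (cmp 0,0)
jg body: not taken
halt.

94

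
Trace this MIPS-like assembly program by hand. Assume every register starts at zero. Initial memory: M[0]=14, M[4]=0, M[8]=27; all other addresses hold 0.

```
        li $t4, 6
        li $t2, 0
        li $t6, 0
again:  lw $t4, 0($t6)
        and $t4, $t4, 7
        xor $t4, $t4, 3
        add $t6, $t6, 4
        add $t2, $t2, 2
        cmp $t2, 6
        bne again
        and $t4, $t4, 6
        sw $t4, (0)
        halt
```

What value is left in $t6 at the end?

$t4=6
$t2=0
$t6=0
$t4=M[0]=14
$t4=14&7=6
$t4=6^3=5
$t6=0+4=4
$t2=0+2=2
cmp $t2, 6  (cmp 2,6)
bne again: taken
$t4=M[4]=0
$t4=0&7=0
$t4=0^3=3
$t6=4+4=8
$t2=2+2=4
cmp $t2, 6  (cmp 4,6)
bne again: taken
$t4=M[8]=27
$t4=27&7=3
$t4=3^3=0
$t6=8+4=12
$t2=4+2=6
cmp $t2, 6  (cmp 6,6)
bne again: not taken
$t4=0&6=0
sw $t4, (0) → M[0]=0
halt.

12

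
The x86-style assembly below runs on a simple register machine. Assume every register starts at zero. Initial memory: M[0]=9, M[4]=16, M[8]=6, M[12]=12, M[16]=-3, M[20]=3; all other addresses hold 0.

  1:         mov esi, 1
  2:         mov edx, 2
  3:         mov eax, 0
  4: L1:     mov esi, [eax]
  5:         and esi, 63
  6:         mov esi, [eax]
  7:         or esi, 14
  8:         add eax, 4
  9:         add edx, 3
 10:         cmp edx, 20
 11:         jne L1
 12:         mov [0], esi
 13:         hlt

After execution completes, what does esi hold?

15

after mov esi, 1: esi=1
after mov edx, 2: edx=2
after mov eax, 0: eax=0
after mov esi, [eax]: esi=M[0]=9
after and esi, 63: esi=9&63=9
after mov esi, [eax]: esi=M[0]=9
after or esi, 14: esi=9|14=15
after add eax, 4: eax=0+4=4
after add edx, 3: edx=2+3=5
cmp edx, 20  (cmp 5,20)
jne L1: taken
after mov esi, [eax]: esi=M[4]=16
after and esi, 63: esi=16&63=16
after mov esi, [eax]: esi=M[4]=16
after or esi, 14: esi=16|14=30
after add eax, 4: eax=4+4=8
after add edx, 3: edx=5+3=8
cmp edx, 20  (cmp 8,20)
jne L1: taken
after mov esi, [eax]: esi=M[8]=6
after and esi, 63: esi=6&63=6
after mov esi, [eax]: esi=M[8]=6
after or esi, 14: esi=6|14=14
after add eax, 4: eax=8+4=12
after add edx, 3: edx=8+3=11
cmp edx, 20  (cmp 11,20)
jne L1: taken
after mov esi, [eax]: esi=M[12]=12
after and esi, 63: esi=12&63=12
after mov esi, [eax]: esi=M[12]=12
after or esi, 14: esi=12|14=14
after add eax, 4: eax=12+4=16
after add edx, 3: edx=11+3=14
cmp edx, 20  (cmp 14,20)
jne L1: taken
after mov esi, [eax]: esi=M[16]=-3
after and esi, 63: esi=(-3)&63=61
after mov esi, [eax]: esi=M[16]=-3
after or esi, 14: esi=(-3)|14=-1
after add eax, 4: eax=16+4=20
after add edx, 3: edx=14+3=17
cmp edx, 20  (cmp 17,20)
jne L1: taken
after mov esi, [eax]: esi=M[20]=3
after and esi, 63: esi=3&63=3
after mov esi, [eax]: esi=M[20]=3
after or esi, 14: esi=3|14=15
after add eax, 4: eax=20+4=24
after add edx, 3: edx=17+3=20
cmp edx, 20  (cmp 20,20)
jne L1: not taken
mov [0], esi → M[0]=15
halt.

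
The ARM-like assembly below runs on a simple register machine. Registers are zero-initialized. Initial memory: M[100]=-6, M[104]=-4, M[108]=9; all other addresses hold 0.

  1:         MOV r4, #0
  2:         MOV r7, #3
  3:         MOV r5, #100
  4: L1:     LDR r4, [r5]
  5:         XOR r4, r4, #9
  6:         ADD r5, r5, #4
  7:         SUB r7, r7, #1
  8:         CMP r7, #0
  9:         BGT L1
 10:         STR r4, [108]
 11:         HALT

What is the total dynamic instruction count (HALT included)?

after MOV r4, #0: r4=0
after MOV r7, #3: r7=3
after MOV r5, #100: r5=100
after LDR r4, [r5]: r4=M[100]=-6
after XOR r4, r4, #9: r4=(-6)^9=-13
after ADD r5, r5, #4: r5=100+4=104
after SUB r7, r7, #1: r7=3-1=2
CMP r7, #0  (cmp 2,0)
BGT L1: taken
after LDR r4, [r5]: r4=M[104]=-4
after XOR r4, r4, #9: r4=(-4)^9=-11
after ADD r5, r5, #4: r5=104+4=108
after SUB r7, r7, #1: r7=2-1=1
CMP r7, #0  (cmp 1,0)
BGT L1: taken
after LDR r4, [r5]: r4=M[108]=9
after XOR r4, r4, #9: r4=9^9=0
after ADD r5, r5, #4: r5=108+4=112
after SUB r7, r7, #1: r7=1-1=0
CMP r7, #0  (cmp 0,0)
BGT L1: not taken
STR r4, [108] → M[108]=0
halt.
Total executed instructions: 23.

23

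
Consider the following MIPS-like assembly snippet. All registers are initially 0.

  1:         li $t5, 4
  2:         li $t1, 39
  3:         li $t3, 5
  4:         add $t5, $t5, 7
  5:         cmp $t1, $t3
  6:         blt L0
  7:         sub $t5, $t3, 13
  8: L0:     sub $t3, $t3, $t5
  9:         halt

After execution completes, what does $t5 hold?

$t5=4
$t1=39
$t3=5
$t5=4+7=11
cmp $t1, $t3  (cmp 39,5)
blt L0: not taken
$t5=5-13=-8
$t3=5-(-8)=13
halt.

-8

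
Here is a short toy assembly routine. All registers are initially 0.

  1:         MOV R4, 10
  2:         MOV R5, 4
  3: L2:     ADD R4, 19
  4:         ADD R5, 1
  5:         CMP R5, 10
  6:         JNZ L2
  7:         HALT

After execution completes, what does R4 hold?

R4=10
R5=4
R4=10+19=29
R5=4+1=5
CMP R5, 10  (cmp 5,10)
JNZ L2: taken
R4=29+19=48
R5=5+1=6
CMP R5, 10  (cmp 6,10)
JNZ L2: taken
R4=48+19=67
R5=6+1=7
CMP R5, 10  (cmp 7,10)
JNZ L2: taken
R4=67+19=86
R5=7+1=8
CMP R5, 10  (cmp 8,10)
JNZ L2: taken
R4=86+19=105
R5=8+1=9
CMP R5, 10  (cmp 9,10)
JNZ L2: taken
R4=105+19=124
R5=9+1=10
CMP R5, 10  (cmp 10,10)
JNZ L2: not taken
halt.

124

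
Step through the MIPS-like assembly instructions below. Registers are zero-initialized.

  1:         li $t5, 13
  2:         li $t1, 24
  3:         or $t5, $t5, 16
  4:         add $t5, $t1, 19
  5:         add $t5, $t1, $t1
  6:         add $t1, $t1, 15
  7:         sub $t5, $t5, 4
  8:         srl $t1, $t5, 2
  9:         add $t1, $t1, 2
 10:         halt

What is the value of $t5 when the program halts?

44

after li $t5, 13: $t5=13
after li $t1, 24: $t1=24
after or $t5, $t5, 16: $t5=13|16=29
after add $t5, $t1, 19: $t5=24+19=43
after add $t5, $t1, $t1: $t5=24+24=48
after add $t1, $t1, 15: $t1=24+15=39
after sub $t5, $t5, 4: $t5=48-4=44
after srl $t1, $t5, 2: $t1=44>>2=11
after add $t1, $t1, 2: $t1=11+2=13
halt.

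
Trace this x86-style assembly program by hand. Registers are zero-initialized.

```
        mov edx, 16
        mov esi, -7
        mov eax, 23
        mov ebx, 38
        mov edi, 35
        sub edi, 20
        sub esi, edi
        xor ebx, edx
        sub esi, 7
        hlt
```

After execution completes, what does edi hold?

mov edx, 16 → edx=16
mov esi, -7 → esi=-7
mov eax, 23 → eax=23
mov ebx, 38 → ebx=38
mov edi, 35 → edi=35
sub edi, 20 → edi=35-20=15
sub esi, edi → esi=(-7)-15=-22
xor ebx, edx → ebx=38^16=54
sub esi, 7 → esi=(-22)-7=-29
halt.

15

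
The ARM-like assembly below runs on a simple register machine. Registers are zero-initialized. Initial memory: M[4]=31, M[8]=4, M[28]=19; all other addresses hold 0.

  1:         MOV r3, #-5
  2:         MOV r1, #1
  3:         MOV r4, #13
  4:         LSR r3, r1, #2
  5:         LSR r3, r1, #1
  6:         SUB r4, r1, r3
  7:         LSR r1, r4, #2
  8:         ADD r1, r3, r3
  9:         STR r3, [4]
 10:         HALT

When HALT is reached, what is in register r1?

r3=-5
r1=1
r4=13
r3=1>>2=0
r3=1>>1=0
r4=1-0=1
r1=1>>2=0
r1=0+0=0
STR r3, [4] → M[4]=0
halt.

0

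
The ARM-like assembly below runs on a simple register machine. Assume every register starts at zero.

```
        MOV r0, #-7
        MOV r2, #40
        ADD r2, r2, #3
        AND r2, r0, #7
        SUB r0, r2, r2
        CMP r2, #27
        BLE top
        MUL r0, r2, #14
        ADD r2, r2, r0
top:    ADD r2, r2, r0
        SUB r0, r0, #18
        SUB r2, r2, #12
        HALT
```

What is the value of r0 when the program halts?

-18

after MOV r0, #-7: r0=-7
after MOV r2, #40: r2=40
after ADD r2, r2, #3: r2=40+3=43
after AND r2, r0, #7: r2=(-7)&7=1
after SUB r0, r2, r2: r0=1-1=0
CMP r2, #27  (cmp 1,27)
BLE top: taken
after ADD r2, r2, r0: r2=1+0=1
after SUB r0, r0, #18: r0=0-18=-18
after SUB r2, r2, #12: r2=1-12=-11
halt.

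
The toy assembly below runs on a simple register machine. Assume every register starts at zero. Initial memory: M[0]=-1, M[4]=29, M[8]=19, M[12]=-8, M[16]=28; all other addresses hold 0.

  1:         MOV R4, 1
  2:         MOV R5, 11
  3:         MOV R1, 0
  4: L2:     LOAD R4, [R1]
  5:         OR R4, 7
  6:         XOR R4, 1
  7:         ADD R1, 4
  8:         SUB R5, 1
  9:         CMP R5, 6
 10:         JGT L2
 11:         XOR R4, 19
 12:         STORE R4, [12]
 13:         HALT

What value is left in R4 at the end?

MOV R4, 1 → R4=1
MOV R5, 11 → R5=11
MOV R1, 0 → R1=0
LOAD R4, [R1] → R4=M[0]=-1
OR R4, 7 → R4=(-1)|7=-1
XOR R4, 1 → R4=(-1)^1=-2
ADD R1, 4 → R1=0+4=4
SUB R5, 1 → R5=11-1=10
CMP R5, 6  (cmp 10,6)
JGT L2: taken
LOAD R4, [R1] → R4=M[4]=29
OR R4, 7 → R4=29|7=31
XOR R4, 1 → R4=31^1=30
ADD R1, 4 → R1=4+4=8
SUB R5, 1 → R5=10-1=9
CMP R5, 6  (cmp 9,6)
JGT L2: taken
LOAD R4, [R1] → R4=M[8]=19
OR R4, 7 → R4=19|7=23
XOR R4, 1 → R4=23^1=22
ADD R1, 4 → R1=8+4=12
SUB R5, 1 → R5=9-1=8
CMP R5, 6  (cmp 8,6)
JGT L2: taken
LOAD R4, [R1] → R4=M[12]=-8
OR R4, 7 → R4=(-8)|7=-1
XOR R4, 1 → R4=(-1)^1=-2
ADD R1, 4 → R1=12+4=16
SUB R5, 1 → R5=8-1=7
CMP R5, 6  (cmp 7,6)
JGT L2: taken
LOAD R4, [R1] → R4=M[16]=28
OR R4, 7 → R4=28|7=31
XOR R4, 1 → R4=31^1=30
ADD R1, 4 → R1=16+4=20
SUB R5, 1 → R5=7-1=6
CMP R5, 6  (cmp 6,6)
JGT L2: not taken
XOR R4, 19 → R4=30^19=13
STORE R4, [12] → M[12]=13
halt.

13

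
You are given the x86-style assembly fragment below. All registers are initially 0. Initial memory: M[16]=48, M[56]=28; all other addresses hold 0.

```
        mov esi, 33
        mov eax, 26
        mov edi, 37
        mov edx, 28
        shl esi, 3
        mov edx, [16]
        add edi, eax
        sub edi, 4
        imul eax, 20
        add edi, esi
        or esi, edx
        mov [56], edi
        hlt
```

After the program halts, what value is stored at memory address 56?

after mov esi, 33: esi=33
after mov eax, 26: eax=26
after mov edi, 37: edi=37
after mov edx, 28: edx=28
after shl esi, 3: esi=33<<3=264
after mov edx, [16]: edx=M[16]=48
after add edi, eax: edi=37+26=63
after sub edi, 4: edi=63-4=59
after imul eax, 20: eax=26*20=520
after add edi, esi: edi=59+264=323
after or esi, edx: esi=264|48=312
mov [56], edi → M[56]=323
halt.

323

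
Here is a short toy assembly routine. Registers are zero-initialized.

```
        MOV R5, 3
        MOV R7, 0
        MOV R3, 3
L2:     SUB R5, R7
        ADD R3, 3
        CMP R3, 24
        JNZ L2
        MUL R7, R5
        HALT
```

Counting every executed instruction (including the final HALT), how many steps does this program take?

33

R5=3
R7=0
R3=3
R5=3-0=3
R3=3+3=6
CMP R3, 24  (cmp 6,24)
JNZ L2: taken
R5=3-0=3
R3=6+3=9
CMP R3, 24  (cmp 9,24)
JNZ L2: taken
R5=3-0=3
R3=9+3=12
CMP R3, 24  (cmp 12,24)
JNZ L2: taken
R5=3-0=3
R3=12+3=15
CMP R3, 24  (cmp 15,24)
JNZ L2: taken
R5=3-0=3
R3=15+3=18
CMP R3, 24  (cmp 18,24)
JNZ L2: taken
R5=3-0=3
R3=18+3=21
CMP R3, 24  (cmp 21,24)
JNZ L2: taken
R5=3-0=3
R3=21+3=24
CMP R3, 24  (cmp 24,24)
JNZ L2: not taken
R7=0*3=0
halt.
Total executed instructions: 33.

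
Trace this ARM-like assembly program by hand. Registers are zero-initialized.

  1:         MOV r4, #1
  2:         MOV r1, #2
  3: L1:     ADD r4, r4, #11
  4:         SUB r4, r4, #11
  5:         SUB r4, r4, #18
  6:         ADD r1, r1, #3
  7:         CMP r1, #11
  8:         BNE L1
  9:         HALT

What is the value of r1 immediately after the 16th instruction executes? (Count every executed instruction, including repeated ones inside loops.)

r4=1
r1=2
r4=1+11=12
r4=12-11=1
r4=1-18=-17
r1=2+3=5
CMP r1, #11  (cmp 5,11)
BNE L1: taken
r4=(-17)+11=-6
r4=(-6)-11=-17
r4=(-17)-18=-35
r1=5+3=8
CMP r1, #11  (cmp 8,11)
BNE L1: taken
r4=(-35)+11=-24
r4=(-24)-11=-35
After step 16: r1 = 8.

8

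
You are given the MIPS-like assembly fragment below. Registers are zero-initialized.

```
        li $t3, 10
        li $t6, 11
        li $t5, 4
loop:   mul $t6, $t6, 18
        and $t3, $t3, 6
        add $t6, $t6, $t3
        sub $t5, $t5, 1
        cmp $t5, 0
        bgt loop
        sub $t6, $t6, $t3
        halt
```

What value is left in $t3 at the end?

$t3=10
$t6=11
$t5=4
$t6=11*18=198
$t3=10&6=2
$t6=198+2=200
$t5=4-1=3
cmp $t5, 0  (cmp 3,0)
bgt loop: taken
$t6=200*18=3600
$t3=2&6=2
$t6=3600+2=3602
$t5=3-1=2
cmp $t5, 0  (cmp 2,0)
bgt loop: taken
$t6=3602*18=64836
$t3=2&6=2
$t6=64836+2=64838
$t5=2-1=1
cmp $t5, 0  (cmp 1,0)
bgt loop: taken
$t6=64838*18=1167084
$t3=2&6=2
$t6=1167084+2=1167086
$t5=1-1=0
cmp $t5, 0  (cmp 0,0)
bgt loop: not taken
$t6=1167086-2=1167084
halt.

2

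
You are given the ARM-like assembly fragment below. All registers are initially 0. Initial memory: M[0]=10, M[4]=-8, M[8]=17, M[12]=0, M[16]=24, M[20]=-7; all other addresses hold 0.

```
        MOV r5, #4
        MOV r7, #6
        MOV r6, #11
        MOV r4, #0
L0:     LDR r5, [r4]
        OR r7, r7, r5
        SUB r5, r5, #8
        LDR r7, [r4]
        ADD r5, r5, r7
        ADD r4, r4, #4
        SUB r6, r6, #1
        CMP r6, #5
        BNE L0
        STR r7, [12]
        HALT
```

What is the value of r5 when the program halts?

MOV r5, #4 → r5=4
MOV r7, #6 → r7=6
MOV r6, #11 → r6=11
MOV r4, #0 → r4=0
LDR r5, [r4] → r5=M[0]=10
OR r7, r7, r5 → r7=6|10=14
SUB r5, r5, #8 → r5=10-8=2
LDR r7, [r4] → r7=M[0]=10
ADD r5, r5, r7 → r5=2+10=12
ADD r4, r4, #4 → r4=0+4=4
SUB r6, r6, #1 → r6=11-1=10
CMP r6, #5  (cmp 10,5)
BNE L0: taken
LDR r5, [r4] → r5=M[4]=-8
OR r7, r7, r5 → r7=10|(-8)=-6
SUB r5, r5, #8 → r5=(-8)-8=-16
LDR r7, [r4] → r7=M[4]=-8
ADD r5, r5, r7 → r5=(-16)+(-8)=-24
ADD r4, r4, #4 → r4=4+4=8
SUB r6, r6, #1 → r6=10-1=9
CMP r6, #5  (cmp 9,5)
BNE L0: taken
LDR r5, [r4] → r5=M[8]=17
OR r7, r7, r5 → r7=(-8)|17=-7
SUB r5, r5, #8 → r5=17-8=9
LDR r7, [r4] → r7=M[8]=17
ADD r5, r5, r7 → r5=9+17=26
ADD r4, r4, #4 → r4=8+4=12
SUB r6, r6, #1 → r6=9-1=8
CMP r6, #5  (cmp 8,5)
BNE L0: taken
LDR r5, [r4] → r5=M[12]=0
OR r7, r7, r5 → r7=17|0=17
SUB r5, r5, #8 → r5=0-8=-8
LDR r7, [r4] → r7=M[12]=0
ADD r5, r5, r7 → r5=(-8)+0=-8
ADD r4, r4, #4 → r4=12+4=16
SUB r6, r6, #1 → r6=8-1=7
CMP r6, #5  (cmp 7,5)
BNE L0: taken
LDR r5, [r4] → r5=M[16]=24
OR r7, r7, r5 → r7=0|24=24
SUB r5, r5, #8 → r5=24-8=16
LDR r7, [r4] → r7=M[16]=24
ADD r5, r5, r7 → r5=16+24=40
ADD r4, r4, #4 → r4=16+4=20
SUB r6, r6, #1 → r6=7-1=6
CMP r6, #5  (cmp 6,5)
BNE L0: taken
LDR r5, [r4] → r5=M[20]=-7
OR r7, r7, r5 → r7=24|(-7)=-7
SUB r5, r5, #8 → r5=(-7)-8=-15
LDR r7, [r4] → r7=M[20]=-7
ADD r5, r5, r7 → r5=(-15)+(-7)=-22
ADD r4, r4, #4 → r4=20+4=24
SUB r6, r6, #1 → r6=6-1=5
CMP r6, #5  (cmp 5,5)
BNE L0: not taken
STR r7, [12] → M[12]=-7
halt.

-22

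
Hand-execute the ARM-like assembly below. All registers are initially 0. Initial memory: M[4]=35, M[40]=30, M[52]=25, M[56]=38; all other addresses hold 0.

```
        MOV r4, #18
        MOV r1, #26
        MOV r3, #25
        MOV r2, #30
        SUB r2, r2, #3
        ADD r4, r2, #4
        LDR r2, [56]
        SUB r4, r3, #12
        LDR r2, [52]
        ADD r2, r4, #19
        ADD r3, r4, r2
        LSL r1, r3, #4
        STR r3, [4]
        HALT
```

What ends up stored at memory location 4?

45

r4=18
r1=26
r3=25
r2=30
r2=30-3=27
r4=27+4=31
r2=M[56]=38
r4=25-12=13
r2=M[52]=25
r2=13+19=32
r3=13+32=45
r1=45<<4=720
STR r3, [4] → M[4]=45
halt.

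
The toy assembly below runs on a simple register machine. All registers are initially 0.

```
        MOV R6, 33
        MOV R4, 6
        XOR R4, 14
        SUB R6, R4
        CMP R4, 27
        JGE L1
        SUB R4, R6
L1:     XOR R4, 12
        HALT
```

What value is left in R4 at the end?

-29

MOV R6, 33 → R6=33
MOV R4, 6 → R4=6
XOR R4, 14 → R4=6^14=8
SUB R6, R4 → R6=33-8=25
CMP R4, 27  (cmp 8,27)
JGE L1: not taken
SUB R4, R6 → R4=8-25=-17
XOR R4, 12 → R4=(-17)^12=-29
halt.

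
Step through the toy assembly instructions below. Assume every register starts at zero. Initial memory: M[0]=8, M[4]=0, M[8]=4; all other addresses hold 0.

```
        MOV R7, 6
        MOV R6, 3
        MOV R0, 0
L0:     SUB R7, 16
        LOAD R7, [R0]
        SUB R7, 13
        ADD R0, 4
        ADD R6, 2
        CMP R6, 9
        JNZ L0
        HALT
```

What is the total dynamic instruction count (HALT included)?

25

after MOV R7, 6: R7=6
after MOV R6, 3: R6=3
after MOV R0, 0: R0=0
after SUB R7, 16: R7=6-16=-10
after LOAD R7, [R0]: R7=M[0]=8
after SUB R7, 13: R7=8-13=-5
after ADD R0, 4: R0=0+4=4
after ADD R6, 2: R6=3+2=5
CMP R6, 9  (cmp 5,9)
JNZ L0: taken
after SUB R7, 16: R7=(-5)-16=-21
after LOAD R7, [R0]: R7=M[4]=0
after SUB R7, 13: R7=0-13=-13
after ADD R0, 4: R0=4+4=8
after ADD R6, 2: R6=5+2=7
CMP R6, 9  (cmp 7,9)
JNZ L0: taken
after SUB R7, 16: R7=(-13)-16=-29
after LOAD R7, [R0]: R7=M[8]=4
after SUB R7, 13: R7=4-13=-9
after ADD R0, 4: R0=8+4=12
after ADD R6, 2: R6=7+2=9
CMP R6, 9  (cmp 9,9)
JNZ L0: not taken
halt.
Total executed instructions: 25.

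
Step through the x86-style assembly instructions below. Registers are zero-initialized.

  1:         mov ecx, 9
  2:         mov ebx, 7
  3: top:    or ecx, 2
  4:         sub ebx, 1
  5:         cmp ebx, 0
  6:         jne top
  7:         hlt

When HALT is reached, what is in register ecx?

after mov ecx, 9: ecx=9
after mov ebx, 7: ebx=7
after or ecx, 2: ecx=9|2=11
after sub ebx, 1: ebx=7-1=6
cmp ebx, 0  (cmp 6,0)
jne top: taken
after or ecx, 2: ecx=11|2=11
after sub ebx, 1: ebx=6-1=5
cmp ebx, 0  (cmp 5,0)
jne top: taken
after or ecx, 2: ecx=11|2=11
after sub ebx, 1: ebx=5-1=4
cmp ebx, 0  (cmp 4,0)
jne top: taken
after or ecx, 2: ecx=11|2=11
after sub ebx, 1: ebx=4-1=3
cmp ebx, 0  (cmp 3,0)
jne top: taken
after or ecx, 2: ecx=11|2=11
after sub ebx, 1: ebx=3-1=2
cmp ebx, 0  (cmp 2,0)
jne top: taken
after or ecx, 2: ecx=11|2=11
after sub ebx, 1: ebx=2-1=1
cmp ebx, 0  (cmp 1,0)
jne top: taken
after or ecx, 2: ecx=11|2=11
after sub ebx, 1: ebx=1-1=0
cmp ebx, 0  (cmp 0,0)
jne top: not taken
halt.

11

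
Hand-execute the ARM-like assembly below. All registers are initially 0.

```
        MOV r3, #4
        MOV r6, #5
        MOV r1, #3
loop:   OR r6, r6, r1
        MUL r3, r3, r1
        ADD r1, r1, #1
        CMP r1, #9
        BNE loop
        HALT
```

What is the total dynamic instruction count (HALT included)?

34

r3=4
r6=5
r1=3
r6=5|3=7
r3=4*3=12
r1=3+1=4
CMP r1, #9  (cmp 4,9)
BNE loop: taken
r6=7|4=7
r3=12*4=48
r1=4+1=5
CMP r1, #9  (cmp 5,9)
BNE loop: taken
r6=7|5=7
r3=48*5=240
r1=5+1=6
CMP r1, #9  (cmp 6,9)
BNE loop: taken
r6=7|6=7
r3=240*6=1440
r1=6+1=7
CMP r1, #9  (cmp 7,9)
BNE loop: taken
r6=7|7=7
r3=1440*7=10080
r1=7+1=8
CMP r1, #9  (cmp 8,9)
BNE loop: taken
r6=7|8=15
r3=10080*8=80640
r1=8+1=9
CMP r1, #9  (cmp 9,9)
BNE loop: not taken
halt.
Total executed instructions: 34.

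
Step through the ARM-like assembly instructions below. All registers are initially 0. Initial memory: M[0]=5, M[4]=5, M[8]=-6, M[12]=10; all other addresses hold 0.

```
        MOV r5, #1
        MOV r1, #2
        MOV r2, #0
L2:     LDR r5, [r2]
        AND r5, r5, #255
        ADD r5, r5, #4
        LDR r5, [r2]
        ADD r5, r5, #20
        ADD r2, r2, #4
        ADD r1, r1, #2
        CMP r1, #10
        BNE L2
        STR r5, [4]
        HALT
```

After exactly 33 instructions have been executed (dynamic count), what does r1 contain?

MOV r5, #1 → r5=1
MOV r1, #2 → r1=2
MOV r2, #0 → r2=0
LDR r5, [r2] → r5=M[0]=5
AND r5, r5, #255 → r5=5&255=5
ADD r5, r5, #4 → r5=5+4=9
LDR r5, [r2] → r5=M[0]=5
ADD r5, r5, #20 → r5=5+20=25
ADD r2, r2, #4 → r2=0+4=4
ADD r1, r1, #2 → r1=2+2=4
CMP r1, #10  (cmp 4,10)
BNE L2: taken
LDR r5, [r2] → r5=M[4]=5
AND r5, r5, #255 → r5=5&255=5
ADD r5, r5, #4 → r5=5+4=9
LDR r5, [r2] → r5=M[4]=5
ADD r5, r5, #20 → r5=5+20=25
ADD r2, r2, #4 → r2=4+4=8
ADD r1, r1, #2 → r1=4+2=6
CMP r1, #10  (cmp 6,10)
BNE L2: taken
LDR r5, [r2] → r5=M[8]=-6
AND r5, r5, #255 → r5=(-6)&255=250
ADD r5, r5, #4 → r5=250+4=254
LDR r5, [r2] → r5=M[8]=-6
ADD r5, r5, #20 → r5=(-6)+20=14
ADD r2, r2, #4 → r2=8+4=12
ADD r1, r1, #2 → r1=6+2=8
CMP r1, #10  (cmp 8,10)
BNE L2: taken
LDR r5, [r2] → r5=M[12]=10
AND r5, r5, #255 → r5=10&255=10
ADD r5, r5, #4 → r5=10+4=14
After step 33: r1 = 8.

8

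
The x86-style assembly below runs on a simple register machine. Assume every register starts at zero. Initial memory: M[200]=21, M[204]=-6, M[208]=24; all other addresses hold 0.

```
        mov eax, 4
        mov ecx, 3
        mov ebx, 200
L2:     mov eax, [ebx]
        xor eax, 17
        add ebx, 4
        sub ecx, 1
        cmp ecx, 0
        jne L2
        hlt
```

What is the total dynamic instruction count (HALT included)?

mov eax, 4 → eax=4
mov ecx, 3 → ecx=3
mov ebx, 200 → ebx=200
mov eax, [ebx] → eax=M[200]=21
xor eax, 17 → eax=21^17=4
add ebx, 4 → ebx=200+4=204
sub ecx, 1 → ecx=3-1=2
cmp ecx, 0  (cmp 2,0)
jne L2: taken
mov eax, [ebx] → eax=M[204]=-6
xor eax, 17 → eax=(-6)^17=-21
add ebx, 4 → ebx=204+4=208
sub ecx, 1 → ecx=2-1=1
cmp ecx, 0  (cmp 1,0)
jne L2: taken
mov eax, [ebx] → eax=M[208]=24
xor eax, 17 → eax=24^17=9
add ebx, 4 → ebx=208+4=212
sub ecx, 1 → ecx=1-1=0
cmp ecx, 0  (cmp 0,0)
jne L2: not taken
halt.
Total executed instructions: 22.

22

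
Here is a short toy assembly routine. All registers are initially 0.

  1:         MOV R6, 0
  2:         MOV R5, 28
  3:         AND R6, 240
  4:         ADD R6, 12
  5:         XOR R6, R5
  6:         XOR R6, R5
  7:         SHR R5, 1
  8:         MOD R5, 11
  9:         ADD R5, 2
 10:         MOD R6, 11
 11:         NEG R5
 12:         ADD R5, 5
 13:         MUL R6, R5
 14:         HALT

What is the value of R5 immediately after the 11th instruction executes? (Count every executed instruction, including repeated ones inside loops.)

-5

R6=0
R5=28
R6=0&240=0
R6=0+12=12
R6=12^28=16
R6=16^28=12
R5=28>>1=14
R5=14%11=3
R5=3+2=5
R6=12%11=1
R5=-(5)=-5
After step 11: R5 = -5.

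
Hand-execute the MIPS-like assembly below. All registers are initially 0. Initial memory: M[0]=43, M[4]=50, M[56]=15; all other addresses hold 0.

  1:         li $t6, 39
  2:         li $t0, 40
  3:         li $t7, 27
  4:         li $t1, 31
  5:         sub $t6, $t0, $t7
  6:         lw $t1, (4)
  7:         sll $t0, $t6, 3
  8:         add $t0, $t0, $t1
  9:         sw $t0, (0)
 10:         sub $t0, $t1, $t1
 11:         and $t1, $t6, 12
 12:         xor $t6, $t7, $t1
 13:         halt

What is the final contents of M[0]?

154

$t6=39
$t0=40
$t7=27
$t1=31
$t6=40-27=13
$t1=M[4]=50
$t0=13<<3=104
$t0=104+50=154
sw $t0, (0) → M[0]=154
$t0=50-50=0
$t1=13&12=12
$t6=27^12=23
halt.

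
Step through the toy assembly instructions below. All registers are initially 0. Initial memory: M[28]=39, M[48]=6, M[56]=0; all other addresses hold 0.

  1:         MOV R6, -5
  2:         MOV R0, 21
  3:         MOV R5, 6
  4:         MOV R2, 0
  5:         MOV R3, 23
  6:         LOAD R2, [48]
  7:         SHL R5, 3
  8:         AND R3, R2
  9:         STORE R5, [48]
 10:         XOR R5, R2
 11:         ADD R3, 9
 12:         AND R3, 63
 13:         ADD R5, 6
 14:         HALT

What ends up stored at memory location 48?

48

MOV R6, -5 → R6=-5
MOV R0, 21 → R0=21
MOV R5, 6 → R5=6
MOV R2, 0 → R2=0
MOV R3, 23 → R3=23
LOAD R2, [48] → R2=M[48]=6
SHL R5, 3 → R5=6<<3=48
AND R3, R2 → R3=23&6=6
STORE R5, [48] → M[48]=48
XOR R5, R2 → R5=48^6=54
ADD R3, 9 → R3=6+9=15
AND R3, 63 → R3=15&63=15
ADD R5, 6 → R5=54+6=60
halt.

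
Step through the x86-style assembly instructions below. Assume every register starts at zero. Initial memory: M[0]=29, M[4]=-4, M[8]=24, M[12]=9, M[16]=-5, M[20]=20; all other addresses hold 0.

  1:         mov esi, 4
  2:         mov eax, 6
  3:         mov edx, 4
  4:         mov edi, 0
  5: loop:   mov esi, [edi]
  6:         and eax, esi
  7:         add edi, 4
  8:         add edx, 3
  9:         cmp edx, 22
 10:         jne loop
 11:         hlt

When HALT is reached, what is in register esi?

20

mov esi, 4 → esi=4
mov eax, 6 → eax=6
mov edx, 4 → edx=4
mov edi, 0 → edi=0
mov esi, [edi] → esi=M[0]=29
and eax, esi → eax=6&29=4
add edi, 4 → edi=0+4=4
add edx, 3 → edx=4+3=7
cmp edx, 22  (cmp 7,22)
jne loop: taken
mov esi, [edi] → esi=M[4]=-4
and eax, esi → eax=4&(-4)=4
add edi, 4 → edi=4+4=8
add edx, 3 → edx=7+3=10
cmp edx, 22  (cmp 10,22)
jne loop: taken
mov esi, [edi] → esi=M[8]=24
and eax, esi → eax=4&24=0
add edi, 4 → edi=8+4=12
add edx, 3 → edx=10+3=13
cmp edx, 22  (cmp 13,22)
jne loop: taken
mov esi, [edi] → esi=M[12]=9
and eax, esi → eax=0&9=0
add edi, 4 → edi=12+4=16
add edx, 3 → edx=13+3=16
cmp edx, 22  (cmp 16,22)
jne loop: taken
mov esi, [edi] → esi=M[16]=-5
and eax, esi → eax=0&(-5)=0
add edi, 4 → edi=16+4=20
add edx, 3 → edx=16+3=19
cmp edx, 22  (cmp 19,22)
jne loop: taken
mov esi, [edi] → esi=M[20]=20
and eax, esi → eax=0&20=0
add edi, 4 → edi=20+4=24
add edx, 3 → edx=19+3=22
cmp edx, 22  (cmp 22,22)
jne loop: not taken
halt.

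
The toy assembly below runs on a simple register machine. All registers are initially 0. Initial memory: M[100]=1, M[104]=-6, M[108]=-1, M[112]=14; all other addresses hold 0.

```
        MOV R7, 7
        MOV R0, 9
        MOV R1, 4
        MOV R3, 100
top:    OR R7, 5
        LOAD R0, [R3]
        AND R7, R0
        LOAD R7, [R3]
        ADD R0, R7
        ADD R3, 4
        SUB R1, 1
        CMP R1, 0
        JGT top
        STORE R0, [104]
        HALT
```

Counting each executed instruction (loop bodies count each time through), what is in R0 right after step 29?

-2

MOV R7, 7 → R7=7
MOV R0, 9 → R0=9
MOV R1, 4 → R1=4
MOV R3, 100 → R3=100
OR R7, 5 → R7=7|5=7
LOAD R0, [R3] → R0=M[100]=1
AND R7, R0 → R7=7&1=1
LOAD R7, [R3] → R7=M[100]=1
ADD R0, R7 → R0=1+1=2
ADD R3, 4 → R3=100+4=104
SUB R1, 1 → R1=4-1=3
CMP R1, 0  (cmp 3,0)
JGT top: taken
OR R7, 5 → R7=1|5=5
LOAD R0, [R3] → R0=M[104]=-6
AND R7, R0 → R7=5&(-6)=0
LOAD R7, [R3] → R7=M[104]=-6
ADD R0, R7 → R0=(-6)+(-6)=-12
ADD R3, 4 → R3=104+4=108
SUB R1, 1 → R1=3-1=2
CMP R1, 0  (cmp 2,0)
JGT top: taken
OR R7, 5 → R7=(-6)|5=-1
LOAD R0, [R3] → R0=M[108]=-1
AND R7, R0 → R7=(-1)&(-1)=-1
LOAD R7, [R3] → R7=M[108]=-1
ADD R0, R7 → R0=(-1)+(-1)=-2
ADD R3, 4 → R3=108+4=112
SUB R1, 1 → R1=2-1=1
After step 29: R0 = -2.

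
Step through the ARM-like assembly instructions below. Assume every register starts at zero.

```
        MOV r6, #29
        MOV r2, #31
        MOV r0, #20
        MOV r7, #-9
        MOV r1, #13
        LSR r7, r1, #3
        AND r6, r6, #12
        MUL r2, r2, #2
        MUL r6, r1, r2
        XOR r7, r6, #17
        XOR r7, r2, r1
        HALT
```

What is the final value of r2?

62

r6=29
r2=31
r0=20
r7=-9
r1=13
r7=13>>3=1
r6=29&12=12
r2=31*2=62
r6=13*62=806
r7=806^17=823
r7=62^13=51
halt.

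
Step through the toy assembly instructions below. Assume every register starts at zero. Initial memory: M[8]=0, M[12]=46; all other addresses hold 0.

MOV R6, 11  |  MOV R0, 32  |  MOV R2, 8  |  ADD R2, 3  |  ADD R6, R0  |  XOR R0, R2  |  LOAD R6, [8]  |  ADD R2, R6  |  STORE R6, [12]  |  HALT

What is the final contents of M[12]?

0

MOV R6, 11 → R6=11
MOV R0, 32 → R0=32
MOV R2, 8 → R2=8
ADD R2, 3 → R2=8+3=11
ADD R6, R0 → R6=11+32=43
XOR R0, R2 → R0=32^11=43
LOAD R6, [8] → R6=M[8]=0
ADD R2, R6 → R2=11+0=11
STORE R6, [12] → M[12]=0
halt.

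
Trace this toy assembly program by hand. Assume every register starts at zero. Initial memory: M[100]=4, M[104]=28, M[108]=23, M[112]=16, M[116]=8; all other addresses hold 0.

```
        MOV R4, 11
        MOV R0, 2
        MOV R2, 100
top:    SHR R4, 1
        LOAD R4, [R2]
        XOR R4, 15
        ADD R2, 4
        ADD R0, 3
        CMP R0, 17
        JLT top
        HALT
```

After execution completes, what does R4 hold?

MOV R4, 11 → R4=11
MOV R0, 2 → R0=2
MOV R2, 100 → R2=100
SHR R4, 1 → R4=11>>1=5
LOAD R4, [R2] → R4=M[100]=4
XOR R4, 15 → R4=4^15=11
ADD R2, 4 → R2=100+4=104
ADD R0, 3 → R0=2+3=5
CMP R0, 17  (cmp 5,17)
JLT top: taken
SHR R4, 1 → R4=11>>1=5
LOAD R4, [R2] → R4=M[104]=28
XOR R4, 15 → R4=28^15=19
ADD R2, 4 → R2=104+4=108
ADD R0, 3 → R0=5+3=8
CMP R0, 17  (cmp 8,17)
JLT top: taken
SHR R4, 1 → R4=19>>1=9
LOAD R4, [R2] → R4=M[108]=23
XOR R4, 15 → R4=23^15=24
ADD R2, 4 → R2=108+4=112
ADD R0, 3 → R0=8+3=11
CMP R0, 17  (cmp 11,17)
JLT top: taken
SHR R4, 1 → R4=24>>1=12
LOAD R4, [R2] → R4=M[112]=16
XOR R4, 15 → R4=16^15=31
ADD R2, 4 → R2=112+4=116
ADD R0, 3 → R0=11+3=14
CMP R0, 17  (cmp 14,17)
JLT top: taken
SHR R4, 1 → R4=31>>1=15
LOAD R4, [R2] → R4=M[116]=8
XOR R4, 15 → R4=8^15=7
ADD R2, 4 → R2=116+4=120
ADD R0, 3 → R0=14+3=17
CMP R0, 17  (cmp 17,17)
JLT top: not taken
halt.

7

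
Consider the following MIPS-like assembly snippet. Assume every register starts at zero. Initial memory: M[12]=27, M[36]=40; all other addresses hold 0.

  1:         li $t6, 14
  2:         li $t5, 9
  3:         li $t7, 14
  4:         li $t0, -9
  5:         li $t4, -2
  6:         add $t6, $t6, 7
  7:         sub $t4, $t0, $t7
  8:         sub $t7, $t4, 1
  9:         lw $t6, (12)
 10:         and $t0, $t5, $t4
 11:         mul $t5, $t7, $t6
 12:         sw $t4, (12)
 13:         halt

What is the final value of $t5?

-648

after li $t6, 14: $t6=14
after li $t5, 9: $t5=9
after li $t7, 14: $t7=14
after li $t0, -9: $t0=-9
after li $t4, -2: $t4=-2
after add $t6, $t6, 7: $t6=14+7=21
after sub $t4, $t0, $t7: $t4=(-9)-14=-23
after sub $t7, $t4, 1: $t7=(-23)-1=-24
after lw $t6, (12): $t6=M[12]=27
after and $t0, $t5, $t4: $t0=9&(-23)=9
after mul $t5, $t7, $t6: $t5=(-24)*27=-648
sw $t4, (12) → M[12]=-23
halt.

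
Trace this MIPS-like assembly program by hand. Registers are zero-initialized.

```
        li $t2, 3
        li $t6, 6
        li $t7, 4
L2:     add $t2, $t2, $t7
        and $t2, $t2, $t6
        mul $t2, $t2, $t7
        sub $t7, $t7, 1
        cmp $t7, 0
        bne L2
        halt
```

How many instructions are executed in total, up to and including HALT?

$t2=3
$t6=6
$t7=4
$t2=3+4=7
$t2=7&6=6
$t2=6*4=24
$t7=4-1=3
cmp $t7, 0  (cmp 3,0)
bne L2: taken
$t2=24+3=27
$t2=27&6=2
$t2=2*3=6
$t7=3-1=2
cmp $t7, 0  (cmp 2,0)
bne L2: taken
$t2=6+2=8
$t2=8&6=0
$t2=0*2=0
$t7=2-1=1
cmp $t7, 0  (cmp 1,0)
bne L2: taken
$t2=0+1=1
$t2=1&6=0
$t2=0*1=0
$t7=1-1=0
cmp $t7, 0  (cmp 0,0)
bne L2: not taken
halt.
Total executed instructions: 28.

28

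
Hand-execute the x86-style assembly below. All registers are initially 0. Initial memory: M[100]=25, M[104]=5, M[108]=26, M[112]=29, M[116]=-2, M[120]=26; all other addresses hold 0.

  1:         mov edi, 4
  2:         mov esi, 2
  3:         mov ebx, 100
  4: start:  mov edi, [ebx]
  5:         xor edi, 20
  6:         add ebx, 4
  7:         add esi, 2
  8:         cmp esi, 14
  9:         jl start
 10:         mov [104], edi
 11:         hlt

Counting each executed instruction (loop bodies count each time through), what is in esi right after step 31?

12

after mov edi, 4: edi=4
after mov esi, 2: esi=2
after mov ebx, 100: ebx=100
after mov edi, [ebx]: edi=M[100]=25
after xor edi, 20: edi=25^20=13
after add ebx, 4: ebx=100+4=104
after add esi, 2: esi=2+2=4
cmp esi, 14  (cmp 4,14)
jl start: taken
after mov edi, [ebx]: edi=M[104]=5
after xor edi, 20: edi=5^20=17
after add ebx, 4: ebx=104+4=108
after add esi, 2: esi=4+2=6
cmp esi, 14  (cmp 6,14)
jl start: taken
after mov edi, [ebx]: edi=M[108]=26
after xor edi, 20: edi=26^20=14
after add ebx, 4: ebx=108+4=112
after add esi, 2: esi=6+2=8
cmp esi, 14  (cmp 8,14)
jl start: taken
after mov edi, [ebx]: edi=M[112]=29
after xor edi, 20: edi=29^20=9
after add ebx, 4: ebx=112+4=116
after add esi, 2: esi=8+2=10
cmp esi, 14  (cmp 10,14)
jl start: taken
after mov edi, [ebx]: edi=M[116]=-2
after xor edi, 20: edi=(-2)^20=-22
after add ebx, 4: ebx=116+4=120
after add esi, 2: esi=10+2=12
After step 31: esi = 12.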